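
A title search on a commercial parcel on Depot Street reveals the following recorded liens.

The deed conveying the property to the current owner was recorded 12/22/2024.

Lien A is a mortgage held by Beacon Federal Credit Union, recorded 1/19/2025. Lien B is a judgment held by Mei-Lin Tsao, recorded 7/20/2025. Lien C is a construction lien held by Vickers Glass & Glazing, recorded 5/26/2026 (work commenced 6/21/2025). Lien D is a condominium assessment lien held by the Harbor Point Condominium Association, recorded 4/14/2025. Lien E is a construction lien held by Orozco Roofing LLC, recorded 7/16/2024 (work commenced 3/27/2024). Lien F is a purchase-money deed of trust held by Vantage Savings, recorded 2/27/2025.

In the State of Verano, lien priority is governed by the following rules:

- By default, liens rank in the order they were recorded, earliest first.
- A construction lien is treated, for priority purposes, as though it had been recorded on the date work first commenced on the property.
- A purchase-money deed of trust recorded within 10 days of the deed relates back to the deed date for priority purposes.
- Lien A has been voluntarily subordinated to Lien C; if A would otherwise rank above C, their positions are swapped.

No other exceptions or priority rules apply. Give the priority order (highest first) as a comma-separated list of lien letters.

E, C, F, D, A, B

Adjusting effective dates: C is treated as recorded 6/21/2025, the work-commencement date; E relates back to 3/27/2024 (work commenced); F was recorded 67 days after the deed — beyond 10 days — so no relation-back applies.
Sorted by effective date: E (3/27/2024), A (1/19/2025), F (2/27/2025), D (4/14/2025), C (6/21/2025), B (7/20/2025).
Because A would otherwise rank above C, the subordination swaps them.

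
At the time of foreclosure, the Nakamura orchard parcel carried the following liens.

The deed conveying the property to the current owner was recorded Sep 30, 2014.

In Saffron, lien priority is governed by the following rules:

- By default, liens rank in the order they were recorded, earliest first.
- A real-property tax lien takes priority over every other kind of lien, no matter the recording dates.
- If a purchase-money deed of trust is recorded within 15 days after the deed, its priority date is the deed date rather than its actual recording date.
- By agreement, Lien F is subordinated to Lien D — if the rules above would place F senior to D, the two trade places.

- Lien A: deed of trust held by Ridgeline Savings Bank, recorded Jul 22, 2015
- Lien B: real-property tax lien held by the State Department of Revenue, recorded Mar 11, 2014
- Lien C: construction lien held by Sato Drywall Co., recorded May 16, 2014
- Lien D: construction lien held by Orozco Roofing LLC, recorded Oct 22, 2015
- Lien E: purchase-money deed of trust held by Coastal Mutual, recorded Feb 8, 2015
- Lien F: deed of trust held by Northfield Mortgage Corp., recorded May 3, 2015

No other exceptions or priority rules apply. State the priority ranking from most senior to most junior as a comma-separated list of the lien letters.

Effective dates after the stated exceptions: E missed the 15-day window (131 days after the deed), so its recording date stands.
B is a real-property tax lien, so it outranks all other liens regardless of date.
The other liens, earliest effective date first: C (May 16, 2014), E (Feb 8, 2015), F (May 3, 2015), A (Jul 22, 2015), D (Oct 22, 2015).
F is senior to D before the subordination, so the two trade places.

B, C, E, D, A, F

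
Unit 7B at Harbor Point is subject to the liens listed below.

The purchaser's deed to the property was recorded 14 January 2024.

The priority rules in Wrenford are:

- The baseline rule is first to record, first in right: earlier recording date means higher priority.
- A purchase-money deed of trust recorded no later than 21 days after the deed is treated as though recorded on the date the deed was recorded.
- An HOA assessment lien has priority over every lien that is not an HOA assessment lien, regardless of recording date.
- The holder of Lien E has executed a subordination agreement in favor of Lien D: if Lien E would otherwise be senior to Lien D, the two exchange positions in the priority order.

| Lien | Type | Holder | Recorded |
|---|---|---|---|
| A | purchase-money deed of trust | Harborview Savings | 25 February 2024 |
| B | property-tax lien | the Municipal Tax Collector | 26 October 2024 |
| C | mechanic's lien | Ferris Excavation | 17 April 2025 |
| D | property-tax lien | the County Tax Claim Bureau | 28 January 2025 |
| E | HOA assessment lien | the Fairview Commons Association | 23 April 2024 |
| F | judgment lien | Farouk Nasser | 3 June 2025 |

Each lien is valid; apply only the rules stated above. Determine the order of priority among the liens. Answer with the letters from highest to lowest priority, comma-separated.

D, A, B, E, C, F

First, effective dates: A was recorded 42 days after the deed — beyond 21 days — so no relation-back applies.
E is an HOA assessment lien and takes priority over every other lien.
The other liens, earliest effective date first: A (25 February 2024), B (26 October 2024), D (28 January 2025), C (17 April 2025), F (3 June 2025).
The subordination applies — E was senior to D — so E and D swap.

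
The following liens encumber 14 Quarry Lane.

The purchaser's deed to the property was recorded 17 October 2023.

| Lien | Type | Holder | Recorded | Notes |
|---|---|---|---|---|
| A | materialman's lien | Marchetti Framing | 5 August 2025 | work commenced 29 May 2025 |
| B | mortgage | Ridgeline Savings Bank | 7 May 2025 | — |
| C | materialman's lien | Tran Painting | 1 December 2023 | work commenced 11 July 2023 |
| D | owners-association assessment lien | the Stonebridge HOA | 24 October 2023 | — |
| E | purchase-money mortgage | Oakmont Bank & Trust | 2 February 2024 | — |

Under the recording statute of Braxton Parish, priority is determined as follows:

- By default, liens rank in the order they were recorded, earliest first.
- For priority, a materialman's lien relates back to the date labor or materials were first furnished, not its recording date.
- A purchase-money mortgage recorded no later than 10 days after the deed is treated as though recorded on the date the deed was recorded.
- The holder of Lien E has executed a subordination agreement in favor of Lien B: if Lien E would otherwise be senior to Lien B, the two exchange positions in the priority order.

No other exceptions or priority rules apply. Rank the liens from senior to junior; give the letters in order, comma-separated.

C, D, B, E, A

Adjusting effective dates: A's effective date is 29 May 2025, when work began; C relates back to 11 July 2023 (work commenced); E missed the 10-day window (108 days after the deed), so its recording date stands.
By effective date: C (11 July 2023), D (24 October 2023), E (2 February 2024), B (7 May 2025), A (29 May 2025).
E would otherwise be senior to B, so under the subordination agreement E and B exchange positions.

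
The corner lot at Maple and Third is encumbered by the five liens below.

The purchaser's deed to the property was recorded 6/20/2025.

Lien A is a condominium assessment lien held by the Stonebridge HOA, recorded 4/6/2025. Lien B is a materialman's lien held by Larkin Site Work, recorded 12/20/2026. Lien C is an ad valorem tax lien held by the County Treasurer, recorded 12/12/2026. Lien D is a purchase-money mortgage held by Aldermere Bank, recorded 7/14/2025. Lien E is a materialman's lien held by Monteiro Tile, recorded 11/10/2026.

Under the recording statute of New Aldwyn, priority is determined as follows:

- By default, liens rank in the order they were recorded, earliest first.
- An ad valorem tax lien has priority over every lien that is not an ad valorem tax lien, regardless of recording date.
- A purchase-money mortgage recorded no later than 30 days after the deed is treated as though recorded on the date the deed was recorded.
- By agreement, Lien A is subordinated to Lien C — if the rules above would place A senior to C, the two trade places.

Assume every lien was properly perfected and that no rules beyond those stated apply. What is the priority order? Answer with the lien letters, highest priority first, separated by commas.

Effective dates: D's effective date is the deed date, 6/20/2025.
C, as an ad valorem tax lien, has superpriority and ranks first.
Remaining liens by effective date: A (4/6/2025), D (6/20/2025), E (11/10/2026), B (12/20/2026).
Since A is not senior to C, the subordination leaves the order unchanged.

C, A, D, E, B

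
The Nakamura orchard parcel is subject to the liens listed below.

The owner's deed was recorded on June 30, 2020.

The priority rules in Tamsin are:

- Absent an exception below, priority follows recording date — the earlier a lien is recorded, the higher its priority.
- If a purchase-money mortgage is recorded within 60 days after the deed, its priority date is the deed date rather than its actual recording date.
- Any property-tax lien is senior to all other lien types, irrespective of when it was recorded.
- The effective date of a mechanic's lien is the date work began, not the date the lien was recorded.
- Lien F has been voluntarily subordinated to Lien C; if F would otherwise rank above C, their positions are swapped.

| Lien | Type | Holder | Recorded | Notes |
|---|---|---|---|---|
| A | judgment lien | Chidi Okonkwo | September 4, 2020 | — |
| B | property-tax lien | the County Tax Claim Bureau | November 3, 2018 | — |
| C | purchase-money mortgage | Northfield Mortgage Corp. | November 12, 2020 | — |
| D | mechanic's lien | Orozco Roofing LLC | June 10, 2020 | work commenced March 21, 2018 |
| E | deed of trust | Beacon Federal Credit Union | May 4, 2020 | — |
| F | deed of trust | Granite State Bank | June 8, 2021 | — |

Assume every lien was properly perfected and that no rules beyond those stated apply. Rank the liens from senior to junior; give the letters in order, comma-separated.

Adjusting effective dates: C was recorded 135 days after the deed — beyond 60 days — so no relation-back applies; D is treated as recorded March 21, 2018, the work-commencement date.
B is a property-tax lien, so it outranks all other liens regardless of date.
Ordering the rest by effective date: D (March 21, 2018), E (May 4, 2020), A (September 4, 2020), C (November 12, 2020), F (June 8, 2021).
F is already junior to C, so the subordination agreement changes nothing.

B, D, E, A, C, F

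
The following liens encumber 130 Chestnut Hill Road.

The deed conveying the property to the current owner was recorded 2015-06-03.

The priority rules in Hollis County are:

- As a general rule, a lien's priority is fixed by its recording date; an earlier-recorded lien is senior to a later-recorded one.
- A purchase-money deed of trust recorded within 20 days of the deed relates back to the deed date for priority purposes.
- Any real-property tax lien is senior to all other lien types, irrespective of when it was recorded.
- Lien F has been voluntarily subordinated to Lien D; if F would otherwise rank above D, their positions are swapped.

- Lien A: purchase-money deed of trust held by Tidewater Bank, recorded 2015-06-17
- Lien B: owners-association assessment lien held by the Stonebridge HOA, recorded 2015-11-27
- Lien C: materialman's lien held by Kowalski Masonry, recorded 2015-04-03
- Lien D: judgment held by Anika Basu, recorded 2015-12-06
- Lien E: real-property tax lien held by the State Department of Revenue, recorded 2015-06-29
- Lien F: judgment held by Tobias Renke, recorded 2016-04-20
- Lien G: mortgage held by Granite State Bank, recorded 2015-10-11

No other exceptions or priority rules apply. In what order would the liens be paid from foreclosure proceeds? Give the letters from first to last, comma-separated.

Adjusting effective dates: A was recorded within the 20-day window, so its effective date is the deed date 2015-06-03.
E, as a real-property tax lien, has superpriority and ranks first.
Among the remaining liens, by effective date: C (2015-04-03), A (2015-06-03), G (2015-10-11), B (2015-11-27), D (2015-12-06), F (2016-04-20).
Since F is not senior to D, the subordination leaves the order unchanged.

E, C, A, G, B, D, F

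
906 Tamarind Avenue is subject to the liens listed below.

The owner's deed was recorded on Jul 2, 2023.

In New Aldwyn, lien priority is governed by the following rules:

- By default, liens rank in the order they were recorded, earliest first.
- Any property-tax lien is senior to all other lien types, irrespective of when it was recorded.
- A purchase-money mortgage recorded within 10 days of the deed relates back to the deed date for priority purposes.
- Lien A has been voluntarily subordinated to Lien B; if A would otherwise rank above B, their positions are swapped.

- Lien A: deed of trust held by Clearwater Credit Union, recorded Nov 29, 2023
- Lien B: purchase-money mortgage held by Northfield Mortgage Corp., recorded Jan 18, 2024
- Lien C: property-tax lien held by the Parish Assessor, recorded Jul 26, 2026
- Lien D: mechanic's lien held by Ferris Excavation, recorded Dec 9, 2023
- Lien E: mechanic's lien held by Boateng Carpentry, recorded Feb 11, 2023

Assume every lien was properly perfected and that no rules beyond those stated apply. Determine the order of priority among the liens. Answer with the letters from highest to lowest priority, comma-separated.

Effective dates after the stated exceptions: B missed the 10-day window (200 days after the deed), so its recording date stands.
C, as a property-tax lien, has superpriority and ranks first.
The other liens, earliest effective date first: E (Feb 11, 2023), A (Nov 29, 2023), D (Dec 9, 2023), B (Jan 18, 2024).
The subordination applies — A was senior to B — so A and B swap.

C, E, B, D, A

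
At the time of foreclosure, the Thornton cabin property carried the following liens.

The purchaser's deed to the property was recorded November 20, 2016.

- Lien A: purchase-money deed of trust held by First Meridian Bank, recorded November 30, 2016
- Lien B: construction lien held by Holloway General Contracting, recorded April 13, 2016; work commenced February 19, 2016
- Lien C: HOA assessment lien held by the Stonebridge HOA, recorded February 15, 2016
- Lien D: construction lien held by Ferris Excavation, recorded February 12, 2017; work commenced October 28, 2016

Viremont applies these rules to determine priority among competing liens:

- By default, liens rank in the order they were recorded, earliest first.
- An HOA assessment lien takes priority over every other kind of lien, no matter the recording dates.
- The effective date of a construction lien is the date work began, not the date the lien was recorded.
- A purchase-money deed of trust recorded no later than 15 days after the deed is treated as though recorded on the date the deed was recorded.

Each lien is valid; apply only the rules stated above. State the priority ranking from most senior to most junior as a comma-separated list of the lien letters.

C, B, D, A

First, effective dates: A was recorded within the 15-day window, so its effective date is the deed date November 20, 2016; B relates back to February 19, 2016 (work commenced); D relates back to October 28, 2016 (work commenced).
C is an HOA assessment lien, so it outranks all other liens regardless of date.
The other liens, earliest effective date first: B (February 19, 2016), D (October 28, 2016), A (November 20, 2016).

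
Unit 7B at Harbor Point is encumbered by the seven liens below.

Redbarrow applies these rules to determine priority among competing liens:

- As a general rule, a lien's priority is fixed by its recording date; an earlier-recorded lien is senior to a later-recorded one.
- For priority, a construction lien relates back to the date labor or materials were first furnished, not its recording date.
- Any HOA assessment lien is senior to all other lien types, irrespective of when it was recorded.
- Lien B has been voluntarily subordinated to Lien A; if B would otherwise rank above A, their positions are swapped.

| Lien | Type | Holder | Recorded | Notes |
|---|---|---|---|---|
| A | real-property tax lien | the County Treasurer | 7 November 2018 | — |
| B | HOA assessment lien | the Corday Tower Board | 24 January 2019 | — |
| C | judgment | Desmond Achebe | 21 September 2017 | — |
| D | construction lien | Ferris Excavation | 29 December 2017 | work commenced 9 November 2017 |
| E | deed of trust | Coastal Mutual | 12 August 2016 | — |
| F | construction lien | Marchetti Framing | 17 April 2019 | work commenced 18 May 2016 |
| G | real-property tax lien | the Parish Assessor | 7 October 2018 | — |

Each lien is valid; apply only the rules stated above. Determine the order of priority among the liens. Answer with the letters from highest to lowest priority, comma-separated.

Effective dates after the stated exceptions: D relates back to 9 November 2017 (work commenced); F's effective date is 18 May 2016, when work began.
B is an HOA assessment lien, so it outranks all other liens regardless of date.
The other liens, earliest effective date first: F (18 May 2016), E (12 August 2016), C (21 September 2017), D (9 November 2017), G (7 October 2018), A (7 November 2018).
Because B would otherwise rank above A, the subordination swaps them.

A, F, E, C, D, G, B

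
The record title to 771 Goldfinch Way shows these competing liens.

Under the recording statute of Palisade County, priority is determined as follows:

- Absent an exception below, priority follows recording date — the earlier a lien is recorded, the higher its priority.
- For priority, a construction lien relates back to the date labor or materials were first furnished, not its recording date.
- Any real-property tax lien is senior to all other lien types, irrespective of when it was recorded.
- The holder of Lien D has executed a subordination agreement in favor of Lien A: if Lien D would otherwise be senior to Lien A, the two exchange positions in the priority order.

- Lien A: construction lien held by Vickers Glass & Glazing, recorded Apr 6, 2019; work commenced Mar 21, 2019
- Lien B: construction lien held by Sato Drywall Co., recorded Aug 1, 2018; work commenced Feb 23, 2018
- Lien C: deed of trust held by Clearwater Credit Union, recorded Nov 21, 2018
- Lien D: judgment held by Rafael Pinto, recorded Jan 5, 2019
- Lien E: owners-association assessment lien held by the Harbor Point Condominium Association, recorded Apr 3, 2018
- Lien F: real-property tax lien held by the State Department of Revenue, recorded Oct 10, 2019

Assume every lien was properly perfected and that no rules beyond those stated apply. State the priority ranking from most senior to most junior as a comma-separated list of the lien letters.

Effective dates after the stated exceptions: A is treated as recorded Mar 21, 2019, the work-commencement date; B is treated as recorded Feb 23, 2018, the work-commencement date.
F, as a real-property tax lien, has superpriority and ranks first.
Ordering the rest by effective date: B (Feb 23, 2018), E (Apr 3, 2018), C (Nov 21, 2018), D (Jan 5, 2019), A (Mar 21, 2019).
The subordination applies — D was senior to A — so D and A swap.

F, B, E, C, A, D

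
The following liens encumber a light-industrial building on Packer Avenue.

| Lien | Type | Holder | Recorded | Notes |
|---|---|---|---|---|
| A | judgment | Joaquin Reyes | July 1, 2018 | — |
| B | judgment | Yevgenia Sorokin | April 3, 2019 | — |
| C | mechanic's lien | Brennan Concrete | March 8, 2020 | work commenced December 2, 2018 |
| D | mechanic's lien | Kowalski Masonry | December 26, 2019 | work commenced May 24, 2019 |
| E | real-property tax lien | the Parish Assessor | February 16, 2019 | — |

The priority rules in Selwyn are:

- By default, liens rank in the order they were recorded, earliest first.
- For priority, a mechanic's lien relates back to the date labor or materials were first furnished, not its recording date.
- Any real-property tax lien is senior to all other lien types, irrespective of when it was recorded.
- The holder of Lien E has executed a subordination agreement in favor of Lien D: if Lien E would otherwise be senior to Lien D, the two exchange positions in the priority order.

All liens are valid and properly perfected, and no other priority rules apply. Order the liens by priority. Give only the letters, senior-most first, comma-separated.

Effective dates after the stated exceptions: C is treated as recorded December 2, 2018, the work-commencement date; D relates back to May 24, 2019 (work commenced).
E is a real-property tax lien and takes priority over every other lien.
The other liens, earliest effective date first: A (July 1, 2018), C (December 2, 2018), B (April 3, 2019), D (May 24, 2019).
The subordination applies — E was senior to D — so E and D swap.

D, A, C, B, E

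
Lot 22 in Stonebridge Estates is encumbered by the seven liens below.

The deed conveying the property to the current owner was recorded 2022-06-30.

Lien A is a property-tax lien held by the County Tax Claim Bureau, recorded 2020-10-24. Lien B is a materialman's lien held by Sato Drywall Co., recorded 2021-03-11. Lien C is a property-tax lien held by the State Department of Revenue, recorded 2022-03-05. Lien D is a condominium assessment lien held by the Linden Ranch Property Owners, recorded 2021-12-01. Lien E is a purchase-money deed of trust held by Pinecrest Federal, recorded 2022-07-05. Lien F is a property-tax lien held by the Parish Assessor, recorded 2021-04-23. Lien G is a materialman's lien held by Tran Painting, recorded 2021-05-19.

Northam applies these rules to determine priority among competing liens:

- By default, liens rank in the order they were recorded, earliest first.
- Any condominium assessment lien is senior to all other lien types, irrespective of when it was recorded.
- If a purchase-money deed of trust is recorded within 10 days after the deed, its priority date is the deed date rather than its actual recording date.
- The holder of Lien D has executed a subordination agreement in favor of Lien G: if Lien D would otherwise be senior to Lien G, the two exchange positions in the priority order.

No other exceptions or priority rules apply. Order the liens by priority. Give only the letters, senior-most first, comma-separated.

G, A, B, F, D, C, E

First, effective dates: E was recorded within the 10-day window, so its effective date is the deed date 2022-06-30.
D, as a condominium assessment lien, has superpriority and ranks first.
Ordering the rest by effective date: A (2020-10-24), B (2021-03-11), F (2021-04-23), G (2021-05-19), C (2022-03-05), E (2022-06-30).
Because D would otherwise rank above G, the subordination swaps them.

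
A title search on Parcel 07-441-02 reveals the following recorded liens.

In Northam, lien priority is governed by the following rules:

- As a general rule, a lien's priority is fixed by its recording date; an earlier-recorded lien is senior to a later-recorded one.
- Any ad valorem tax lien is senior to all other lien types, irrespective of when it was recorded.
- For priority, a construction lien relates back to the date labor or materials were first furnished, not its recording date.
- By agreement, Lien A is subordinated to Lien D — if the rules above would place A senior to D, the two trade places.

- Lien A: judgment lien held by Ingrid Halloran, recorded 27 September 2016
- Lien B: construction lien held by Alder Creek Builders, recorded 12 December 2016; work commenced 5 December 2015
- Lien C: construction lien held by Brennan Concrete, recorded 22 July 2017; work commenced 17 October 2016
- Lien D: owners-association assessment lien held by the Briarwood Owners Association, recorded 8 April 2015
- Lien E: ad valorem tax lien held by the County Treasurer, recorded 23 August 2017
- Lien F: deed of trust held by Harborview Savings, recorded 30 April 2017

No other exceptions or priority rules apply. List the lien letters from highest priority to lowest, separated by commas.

Adjusting effective dates: B relates back to 5 December 2015 (work commenced); C is treated as recorded 17 October 2016, the work-commencement date.
E, as an ad valorem tax lien, has superpriority and ranks first.
Among the remaining liens, by effective date: D (8 April 2015), B (5 December 2015), A (27 September 2016), C (17 October 2016), F (30 April 2017).
A already ranks below D; the subordination has no effect.

E, D, B, A, C, F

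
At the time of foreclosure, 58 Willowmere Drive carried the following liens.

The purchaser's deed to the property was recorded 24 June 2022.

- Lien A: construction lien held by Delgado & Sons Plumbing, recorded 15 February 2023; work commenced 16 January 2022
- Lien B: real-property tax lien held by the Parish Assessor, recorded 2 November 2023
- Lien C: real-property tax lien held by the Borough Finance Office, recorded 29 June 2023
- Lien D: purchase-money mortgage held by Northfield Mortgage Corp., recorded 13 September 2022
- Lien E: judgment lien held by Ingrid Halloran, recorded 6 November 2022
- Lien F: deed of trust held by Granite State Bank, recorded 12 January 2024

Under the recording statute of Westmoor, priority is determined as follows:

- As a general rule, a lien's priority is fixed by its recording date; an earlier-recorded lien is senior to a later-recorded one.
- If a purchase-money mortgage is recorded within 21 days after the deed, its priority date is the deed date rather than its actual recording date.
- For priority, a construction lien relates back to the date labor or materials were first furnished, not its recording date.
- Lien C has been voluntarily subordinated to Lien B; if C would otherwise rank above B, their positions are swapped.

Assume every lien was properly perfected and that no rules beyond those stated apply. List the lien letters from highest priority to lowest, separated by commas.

A, D, E, B, C, F

Adjusting effective dates: A is treated as recorded 16 January 2022, the work-commencement date; D was recorded 81 days after the deed, outside the 21-day window, so it keeps its recording date.
Ordering by effective date: A (16 January 2022), D (13 September 2022), E (6 November 2022), C (29 June 2023), B (2 November 2023), F (12 January 2024).
C is senior to B before the subordination, so the two trade places.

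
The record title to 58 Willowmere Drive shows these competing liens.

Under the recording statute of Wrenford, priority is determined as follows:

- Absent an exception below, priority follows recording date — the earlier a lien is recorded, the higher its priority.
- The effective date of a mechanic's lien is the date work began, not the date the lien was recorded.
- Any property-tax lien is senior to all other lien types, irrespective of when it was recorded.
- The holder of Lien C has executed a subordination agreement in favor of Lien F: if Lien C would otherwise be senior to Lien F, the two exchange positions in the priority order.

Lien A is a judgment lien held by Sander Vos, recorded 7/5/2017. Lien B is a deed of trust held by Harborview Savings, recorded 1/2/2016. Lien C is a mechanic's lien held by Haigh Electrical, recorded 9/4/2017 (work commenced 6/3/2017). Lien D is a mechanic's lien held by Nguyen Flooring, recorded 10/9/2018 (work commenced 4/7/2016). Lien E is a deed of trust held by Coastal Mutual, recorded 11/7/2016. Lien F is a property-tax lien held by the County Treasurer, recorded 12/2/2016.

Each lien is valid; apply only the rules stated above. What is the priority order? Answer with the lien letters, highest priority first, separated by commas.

Effective dates after the stated exceptions: C relates back to 6/3/2017 (work commenced); D is treated as recorded 4/7/2016, the work-commencement date.
F is a property-tax lien, so it outranks all other liens regardless of date.
Ordering the rest by effective date: B (1/2/2016), D (4/7/2016), E (11/7/2016), C (6/3/2017), A (7/5/2017).
Since C is not senior to F, the subordination leaves the order unchanged.

F, B, D, E, C, A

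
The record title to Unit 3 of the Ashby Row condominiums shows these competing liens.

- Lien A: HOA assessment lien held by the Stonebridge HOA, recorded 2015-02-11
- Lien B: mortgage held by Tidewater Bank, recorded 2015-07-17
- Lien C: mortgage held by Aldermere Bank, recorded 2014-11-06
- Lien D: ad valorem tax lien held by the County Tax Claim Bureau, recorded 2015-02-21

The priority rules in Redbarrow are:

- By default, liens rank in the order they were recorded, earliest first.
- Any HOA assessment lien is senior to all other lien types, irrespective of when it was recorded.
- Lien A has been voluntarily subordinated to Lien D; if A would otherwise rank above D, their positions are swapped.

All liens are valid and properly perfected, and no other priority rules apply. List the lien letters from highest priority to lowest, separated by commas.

A, as an HOA assessment lien, has superpriority and ranks first.
Remaining liens by effective date: C (2014-11-06), D (2015-02-21), B (2015-07-17).
A would otherwise be senior to D, so under the subordination agreement A and D exchange positions.

D, C, A, B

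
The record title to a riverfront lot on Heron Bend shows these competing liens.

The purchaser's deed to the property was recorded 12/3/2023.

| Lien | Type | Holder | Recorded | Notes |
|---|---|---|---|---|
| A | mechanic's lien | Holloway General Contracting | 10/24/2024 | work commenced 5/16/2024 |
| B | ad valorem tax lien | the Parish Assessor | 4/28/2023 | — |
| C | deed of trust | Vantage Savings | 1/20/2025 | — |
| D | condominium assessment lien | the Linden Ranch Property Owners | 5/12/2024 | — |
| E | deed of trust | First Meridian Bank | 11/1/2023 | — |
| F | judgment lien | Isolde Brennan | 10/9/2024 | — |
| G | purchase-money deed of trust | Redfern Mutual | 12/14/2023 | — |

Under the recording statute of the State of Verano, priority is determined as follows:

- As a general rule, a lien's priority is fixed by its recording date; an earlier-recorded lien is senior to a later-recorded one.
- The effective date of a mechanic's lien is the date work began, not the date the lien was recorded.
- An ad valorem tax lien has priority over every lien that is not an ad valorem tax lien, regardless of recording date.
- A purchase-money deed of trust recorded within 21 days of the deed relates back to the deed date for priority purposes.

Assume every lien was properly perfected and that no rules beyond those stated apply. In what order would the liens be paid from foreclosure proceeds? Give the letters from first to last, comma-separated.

Adjusting effective dates: A is treated as recorded 5/16/2024, the work-commencement date; G was recorded within the 21-day window, so its effective date is the deed date 12/3/2023.
B, as an ad valorem tax lien, has superpriority and ranks first.
The other liens, earliest effective date first: E (11/1/2023), G (12/3/2023), D (5/12/2024), A (5/16/2024), F (10/9/2024), C (1/20/2025).

B, E, G, D, A, F, C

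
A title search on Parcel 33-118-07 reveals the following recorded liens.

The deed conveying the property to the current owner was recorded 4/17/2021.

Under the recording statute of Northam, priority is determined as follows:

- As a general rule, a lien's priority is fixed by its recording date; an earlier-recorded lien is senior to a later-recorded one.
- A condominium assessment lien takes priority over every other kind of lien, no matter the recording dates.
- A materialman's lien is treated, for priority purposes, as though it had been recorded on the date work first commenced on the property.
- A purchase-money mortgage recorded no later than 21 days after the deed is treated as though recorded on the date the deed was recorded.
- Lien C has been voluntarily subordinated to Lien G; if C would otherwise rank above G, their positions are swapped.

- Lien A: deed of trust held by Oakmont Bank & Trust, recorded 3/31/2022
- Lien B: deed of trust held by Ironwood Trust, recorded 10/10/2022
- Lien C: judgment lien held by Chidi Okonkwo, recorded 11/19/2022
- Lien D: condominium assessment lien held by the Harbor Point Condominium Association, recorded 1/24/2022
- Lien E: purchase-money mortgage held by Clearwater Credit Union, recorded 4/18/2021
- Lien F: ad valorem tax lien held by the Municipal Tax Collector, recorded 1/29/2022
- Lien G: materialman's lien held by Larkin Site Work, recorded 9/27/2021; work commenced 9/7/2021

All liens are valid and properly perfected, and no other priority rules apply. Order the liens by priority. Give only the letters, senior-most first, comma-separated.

Adjusting effective dates: E's effective date is the deed date, 4/17/2021; G relates back to 9/7/2021 (work commenced).
As a condominium assessment lien, D is senior to every other lien.
Remaining liens by effective date: E (4/17/2021), G (9/7/2021), F (1/29/2022), A (3/31/2022), B (10/10/2022), C (11/19/2022).
Since C is not senior to G, the subordination leaves the order unchanged.

D, E, G, F, A, B, C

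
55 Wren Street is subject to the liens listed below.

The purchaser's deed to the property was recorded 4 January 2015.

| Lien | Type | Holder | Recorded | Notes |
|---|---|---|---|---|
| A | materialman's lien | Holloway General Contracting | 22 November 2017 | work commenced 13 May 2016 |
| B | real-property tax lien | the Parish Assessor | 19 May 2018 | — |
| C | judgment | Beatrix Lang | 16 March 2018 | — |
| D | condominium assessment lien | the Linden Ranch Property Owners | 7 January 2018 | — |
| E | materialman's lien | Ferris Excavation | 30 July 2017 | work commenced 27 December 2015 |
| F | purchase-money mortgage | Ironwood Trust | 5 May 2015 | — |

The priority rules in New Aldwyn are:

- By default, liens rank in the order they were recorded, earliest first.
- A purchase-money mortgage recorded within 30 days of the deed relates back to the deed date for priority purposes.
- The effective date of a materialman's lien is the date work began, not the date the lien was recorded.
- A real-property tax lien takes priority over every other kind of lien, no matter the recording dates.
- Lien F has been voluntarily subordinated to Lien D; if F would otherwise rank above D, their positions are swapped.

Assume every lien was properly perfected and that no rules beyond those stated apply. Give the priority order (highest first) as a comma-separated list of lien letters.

B, D, E, A, F, C

Effective dates: A's effective date is 13 May 2016, when work began; E relates back to 27 December 2015 (work commenced); F was recorded 121 days after the deed, outside the 30-day window, so it keeps its recording date.
B is a real-property tax lien and takes priority over every other lien.
Remaining liens by effective date: F (5 May 2015), E (27 December 2015), A (13 May 2016), D (7 January 2018), C (16 March 2018).
F would otherwise be senior to D, so under the subordination agreement F and D exchange positions.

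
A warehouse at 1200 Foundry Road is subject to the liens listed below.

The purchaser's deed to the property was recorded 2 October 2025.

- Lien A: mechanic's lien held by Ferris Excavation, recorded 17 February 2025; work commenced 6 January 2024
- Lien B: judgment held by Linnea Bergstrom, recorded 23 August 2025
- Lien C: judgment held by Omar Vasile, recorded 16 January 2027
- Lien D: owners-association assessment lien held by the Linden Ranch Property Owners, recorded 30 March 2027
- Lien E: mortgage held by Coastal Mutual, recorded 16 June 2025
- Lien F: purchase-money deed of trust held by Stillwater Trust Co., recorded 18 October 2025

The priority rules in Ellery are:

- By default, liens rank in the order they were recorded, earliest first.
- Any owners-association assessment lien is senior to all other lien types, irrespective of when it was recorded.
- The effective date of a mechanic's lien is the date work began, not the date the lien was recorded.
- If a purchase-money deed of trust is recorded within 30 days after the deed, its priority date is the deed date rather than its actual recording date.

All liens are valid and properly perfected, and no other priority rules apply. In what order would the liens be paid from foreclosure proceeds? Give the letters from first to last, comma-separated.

Effective dates: A relates back to 6 January 2024 (work commenced); F relates back to the deed date 2 October 2025.
D, as an owners-association assessment lien, has superpriority and ranks first.
Remaining liens by effective date: A (6 January 2024), E (16 June 2025), B (23 August 2025), F (2 October 2025), C (16 January 2027).

D, A, E, B, F, C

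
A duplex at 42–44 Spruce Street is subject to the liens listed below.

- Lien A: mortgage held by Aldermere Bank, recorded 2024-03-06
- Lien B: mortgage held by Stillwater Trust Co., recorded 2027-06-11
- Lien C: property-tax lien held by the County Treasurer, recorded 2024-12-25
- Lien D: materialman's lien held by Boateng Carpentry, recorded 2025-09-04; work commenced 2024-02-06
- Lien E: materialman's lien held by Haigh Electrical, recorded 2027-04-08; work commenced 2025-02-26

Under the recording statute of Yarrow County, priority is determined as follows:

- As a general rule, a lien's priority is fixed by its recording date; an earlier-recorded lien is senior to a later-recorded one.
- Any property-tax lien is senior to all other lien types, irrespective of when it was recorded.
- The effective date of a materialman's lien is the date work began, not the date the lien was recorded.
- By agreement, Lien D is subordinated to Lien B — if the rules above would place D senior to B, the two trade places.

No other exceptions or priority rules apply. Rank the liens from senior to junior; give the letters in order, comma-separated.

Effective dates after the stated exceptions: D's effective date is 2024-02-06, when work began; E is treated as recorded 2025-02-26, the work-commencement date.
C, as a property-tax lien, has superpriority and ranks first.
Remaining liens by effective date: D (2024-02-06), A (2024-03-06), E (2025-02-26), B (2027-06-11).
D is senior to B before the subordination, so the two trade places.

C, B, A, E, D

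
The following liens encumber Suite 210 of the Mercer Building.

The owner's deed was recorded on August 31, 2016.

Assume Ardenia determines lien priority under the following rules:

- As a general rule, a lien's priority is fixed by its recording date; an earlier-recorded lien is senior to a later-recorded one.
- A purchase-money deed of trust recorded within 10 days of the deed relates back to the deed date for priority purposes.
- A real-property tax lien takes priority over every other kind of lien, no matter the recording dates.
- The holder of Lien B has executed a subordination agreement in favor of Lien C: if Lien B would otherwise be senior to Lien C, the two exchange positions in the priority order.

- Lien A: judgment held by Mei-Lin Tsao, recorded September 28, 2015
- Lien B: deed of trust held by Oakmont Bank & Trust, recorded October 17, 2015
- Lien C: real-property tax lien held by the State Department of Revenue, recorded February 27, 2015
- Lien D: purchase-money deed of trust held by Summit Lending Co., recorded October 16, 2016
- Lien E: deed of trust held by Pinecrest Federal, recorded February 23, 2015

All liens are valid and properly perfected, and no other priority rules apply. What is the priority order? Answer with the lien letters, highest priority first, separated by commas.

Adjusting effective dates: D was recorded 46 days after the deed — beyond 10 days — so no relation-back applies.
C is a real-property tax lien and takes priority over every other lien.
Ordering the rest by effective date: E (February 23, 2015), A (September 28, 2015), B (October 17, 2015), D (October 16, 2016).
B already ranks below C; the subordination has no effect.

C, E, A, B, D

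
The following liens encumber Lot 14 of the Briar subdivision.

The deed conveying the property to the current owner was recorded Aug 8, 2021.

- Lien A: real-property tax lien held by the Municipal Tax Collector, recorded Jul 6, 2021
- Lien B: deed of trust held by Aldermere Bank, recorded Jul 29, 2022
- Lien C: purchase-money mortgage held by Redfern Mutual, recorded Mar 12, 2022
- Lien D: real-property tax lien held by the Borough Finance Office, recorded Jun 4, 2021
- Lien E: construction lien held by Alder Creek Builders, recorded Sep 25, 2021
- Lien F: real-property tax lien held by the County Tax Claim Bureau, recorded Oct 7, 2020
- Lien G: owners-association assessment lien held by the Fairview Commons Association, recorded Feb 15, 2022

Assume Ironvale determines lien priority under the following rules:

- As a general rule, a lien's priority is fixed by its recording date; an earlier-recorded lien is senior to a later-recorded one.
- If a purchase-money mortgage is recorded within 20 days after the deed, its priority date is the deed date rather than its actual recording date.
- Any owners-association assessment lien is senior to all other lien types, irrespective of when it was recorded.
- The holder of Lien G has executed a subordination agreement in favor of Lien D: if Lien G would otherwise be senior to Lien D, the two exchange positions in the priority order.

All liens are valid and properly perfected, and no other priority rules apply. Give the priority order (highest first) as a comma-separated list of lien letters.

First, effective dates: C missed the 20-day window (216 days after the deed), so its recording date stands.
G is an owners-association assessment lien, so it outranks all other liens regardless of date.
The other liens, earliest effective date first: F (Oct 7, 2020), D (Jun 4, 2021), A (Jul 6, 2021), E (Sep 25, 2021), C (Mar 12, 2022), B (Jul 29, 2022).
The subordination applies — G was senior to D — so G and D swap.

D, F, G, A, E, C, B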